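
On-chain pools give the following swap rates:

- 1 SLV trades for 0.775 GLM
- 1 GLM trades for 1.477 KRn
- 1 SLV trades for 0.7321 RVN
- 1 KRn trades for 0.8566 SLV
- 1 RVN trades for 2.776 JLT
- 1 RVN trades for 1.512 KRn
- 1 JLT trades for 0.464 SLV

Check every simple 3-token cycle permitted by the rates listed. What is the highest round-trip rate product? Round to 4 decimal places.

0.9805

SLV→GLM→KRn→SLV: 0.775 × 1.477 × 0.8566 = 0.98053
SLV→RVN→KRn→SLV: 0.7321 × 1.512 × 0.8566 = 0.94820
JLT→SLV→RVN→JLT: 0.464 × 0.7321 × 2.776 = 0.94299
Maximum is SLV→GLM→KRn→SLV at 0.9805; no arbitrage — every cycle loses value.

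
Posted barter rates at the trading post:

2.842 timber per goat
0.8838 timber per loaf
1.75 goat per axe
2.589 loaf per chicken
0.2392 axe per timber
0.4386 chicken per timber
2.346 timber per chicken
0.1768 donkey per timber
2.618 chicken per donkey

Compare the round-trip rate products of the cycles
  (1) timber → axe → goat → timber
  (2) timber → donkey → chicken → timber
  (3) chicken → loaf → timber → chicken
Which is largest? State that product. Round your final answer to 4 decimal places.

1.1897

(1) 0.2392 × 1.75 × 2.842 = 1.18966
(2) 0.1768 × 2.618 × 2.346 = 1.08588
(3) 2.589 × 0.8838 × 0.4386 = 1.00359
Highest is cycle (1) at 1.1897 (>1, arbitrage).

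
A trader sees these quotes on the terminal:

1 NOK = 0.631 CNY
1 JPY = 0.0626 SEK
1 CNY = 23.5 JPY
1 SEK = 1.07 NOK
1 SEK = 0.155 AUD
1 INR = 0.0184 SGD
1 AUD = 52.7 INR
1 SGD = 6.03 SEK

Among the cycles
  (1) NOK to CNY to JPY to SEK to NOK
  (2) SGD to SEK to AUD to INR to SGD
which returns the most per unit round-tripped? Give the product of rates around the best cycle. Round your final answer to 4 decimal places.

(1) 0.631 × 23.5 × 0.0626 × 1.07 = 0.99324
(2) 6.03 × 0.155 × 52.7 × 0.0184 = 0.90631
Highest is cycle (1) at 0.9932 (≤1, no arbitrage).

0.9932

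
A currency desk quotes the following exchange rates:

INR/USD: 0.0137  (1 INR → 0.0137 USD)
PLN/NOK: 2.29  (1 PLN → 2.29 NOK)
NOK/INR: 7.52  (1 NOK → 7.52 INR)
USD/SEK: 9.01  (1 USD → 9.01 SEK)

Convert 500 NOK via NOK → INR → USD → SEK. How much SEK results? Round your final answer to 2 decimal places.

500 NOK × 7.52 = 3760 INR
3760 INR × 0.0137 = 51.512 USD
51.512 USD × 9.01 = 464.12312 SEK

464.12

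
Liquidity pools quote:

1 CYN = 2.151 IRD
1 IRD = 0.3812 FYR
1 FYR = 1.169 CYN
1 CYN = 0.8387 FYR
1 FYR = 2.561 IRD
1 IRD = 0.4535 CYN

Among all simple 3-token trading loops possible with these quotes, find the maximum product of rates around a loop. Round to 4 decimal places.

IRD→CYN→FYR→IRD: 0.4535 × 0.8387 × 2.561 = 0.97408
IRD→FYR→CYN→IRD: 0.3812 × 1.169 × 2.151 = 0.95853
Maximum is IRD→CYN→FYR→IRD at 0.9741; no arbitrage — every cycle loses value.

0.9741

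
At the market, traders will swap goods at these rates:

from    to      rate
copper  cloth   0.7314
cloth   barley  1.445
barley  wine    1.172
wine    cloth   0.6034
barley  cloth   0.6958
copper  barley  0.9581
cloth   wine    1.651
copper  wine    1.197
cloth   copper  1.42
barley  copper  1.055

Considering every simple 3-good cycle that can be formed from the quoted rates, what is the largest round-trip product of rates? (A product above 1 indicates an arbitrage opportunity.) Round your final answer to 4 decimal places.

copper→cloth→barley→copper: 0.7314 × 1.445 × 1.055 = 1.11500
copper→wine→cloth→copper: 1.197 × 0.6034 × 1.42 = 1.02562
cloth→barley→wine→cloth: 1.445 × 1.172 × 0.6034 = 1.02188
copper→barley→cloth→copper: 0.9581 × 0.6958 × 1.42 = 0.94664
Maximum is copper→cloth→barley→copper at 1.1150; arbitrage exists.

1.1150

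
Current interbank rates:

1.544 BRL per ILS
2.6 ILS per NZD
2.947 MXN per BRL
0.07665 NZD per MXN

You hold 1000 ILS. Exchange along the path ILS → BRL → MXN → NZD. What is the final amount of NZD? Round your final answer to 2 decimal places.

348.77

1000 ILS × 1.544 = 1544 BRL
1544 BRL × 2.947 = 4550.168 MXN
4550.168 MXN × 0.07665 = 348.7703772 NZD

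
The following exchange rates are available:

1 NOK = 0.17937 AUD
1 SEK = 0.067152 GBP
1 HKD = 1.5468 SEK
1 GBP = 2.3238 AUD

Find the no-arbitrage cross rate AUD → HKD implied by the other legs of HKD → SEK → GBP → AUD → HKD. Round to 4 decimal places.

4.1429

Known legs of the cycle: 1.5468 × 0.067152 × 2.3238 = 0.24137476426368
For no arbitrage the full-cycle product must be 1, so the missing rate is 1 / 0.24137476426368 ≈ 4.142935.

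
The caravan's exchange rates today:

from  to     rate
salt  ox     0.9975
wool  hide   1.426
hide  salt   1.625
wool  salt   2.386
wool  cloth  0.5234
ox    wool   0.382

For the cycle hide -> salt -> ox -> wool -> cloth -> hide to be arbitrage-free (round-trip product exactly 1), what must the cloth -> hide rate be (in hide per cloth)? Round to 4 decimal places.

Known legs of the cycle: 1.625 × 0.9975 × 0.382 × 0.5234 = 0.324088298625
For no arbitrage the full-cycle product must be 1, so the missing rate is 1 / 0.324088298625 ≈ 3.085579.

3.0856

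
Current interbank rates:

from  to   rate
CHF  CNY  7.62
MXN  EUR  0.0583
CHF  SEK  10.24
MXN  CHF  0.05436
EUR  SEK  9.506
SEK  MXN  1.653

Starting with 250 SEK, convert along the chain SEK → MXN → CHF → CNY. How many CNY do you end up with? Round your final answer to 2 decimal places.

250 SEK × 1.653 = 413.25 MXN
413.25 MXN × 0.05436 = 22.46427 CHF
22.46427 CHF × 7.62 = 171.1777374 CNY

171.18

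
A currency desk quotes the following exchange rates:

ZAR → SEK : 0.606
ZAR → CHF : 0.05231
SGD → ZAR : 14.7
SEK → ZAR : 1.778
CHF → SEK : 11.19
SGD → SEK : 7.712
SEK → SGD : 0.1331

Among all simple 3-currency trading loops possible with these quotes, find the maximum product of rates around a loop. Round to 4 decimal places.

ZAR→SEK→SGD→ZAR: 0.606 × 0.1331 × 14.7 = 1.18568
ZAR→CHF→SEK→ZAR: 0.05231 × 11.19 × 1.778 = 1.04075
Maximum is ZAR→SEK→SGD→ZAR at 1.1857; arbitrage exists.

1.1857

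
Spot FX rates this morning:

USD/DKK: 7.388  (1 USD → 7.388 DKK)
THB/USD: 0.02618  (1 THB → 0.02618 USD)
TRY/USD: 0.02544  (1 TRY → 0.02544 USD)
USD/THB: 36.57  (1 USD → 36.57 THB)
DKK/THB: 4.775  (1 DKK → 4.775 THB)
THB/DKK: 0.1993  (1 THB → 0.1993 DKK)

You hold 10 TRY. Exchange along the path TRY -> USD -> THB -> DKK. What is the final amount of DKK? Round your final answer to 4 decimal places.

10 TRY × 0.02544 = 0.2544 USD
0.2544 USD × 36.57 = 9.303408 THB
9.303408 THB × 0.1993 = 1.8541692144 DKK

1.8542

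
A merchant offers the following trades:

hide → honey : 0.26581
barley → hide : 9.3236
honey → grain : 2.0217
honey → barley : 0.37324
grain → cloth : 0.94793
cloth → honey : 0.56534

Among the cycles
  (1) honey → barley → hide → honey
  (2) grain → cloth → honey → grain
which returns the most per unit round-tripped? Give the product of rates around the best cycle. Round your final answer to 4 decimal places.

(1) 0.37324 × 9.3236 × 0.26581 = 0.92500
(2) 0.94793 × 0.56534 × 2.0217 = 1.08343
Highest is cycle (2) at 1.0834 (>1, arbitrage).

1.0834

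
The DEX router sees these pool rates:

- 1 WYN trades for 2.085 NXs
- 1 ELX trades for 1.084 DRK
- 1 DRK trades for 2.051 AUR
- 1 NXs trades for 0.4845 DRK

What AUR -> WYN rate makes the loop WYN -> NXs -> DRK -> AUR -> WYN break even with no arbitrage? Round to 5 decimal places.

Known legs of the cycle: 2.085 × 0.4845 × 2.051 = 2.0718843075
For no arbitrage the full-cycle product must be 1, so the missing rate is 1 / 2.0718843075 ≈ 0.4826524.

0.48265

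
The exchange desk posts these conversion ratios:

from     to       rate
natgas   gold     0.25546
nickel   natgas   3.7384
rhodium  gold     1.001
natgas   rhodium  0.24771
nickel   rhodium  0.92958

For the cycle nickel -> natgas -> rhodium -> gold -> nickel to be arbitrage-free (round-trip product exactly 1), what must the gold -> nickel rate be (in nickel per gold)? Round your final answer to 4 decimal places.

Known legs of the cycle: 3.7384 × 0.24771 × 1.001 = 0.926965103064
For no arbitrage the full-cycle product must be 1, so the missing rate is 1 / 0.926965103064 ≈ 1.078789.

1.0788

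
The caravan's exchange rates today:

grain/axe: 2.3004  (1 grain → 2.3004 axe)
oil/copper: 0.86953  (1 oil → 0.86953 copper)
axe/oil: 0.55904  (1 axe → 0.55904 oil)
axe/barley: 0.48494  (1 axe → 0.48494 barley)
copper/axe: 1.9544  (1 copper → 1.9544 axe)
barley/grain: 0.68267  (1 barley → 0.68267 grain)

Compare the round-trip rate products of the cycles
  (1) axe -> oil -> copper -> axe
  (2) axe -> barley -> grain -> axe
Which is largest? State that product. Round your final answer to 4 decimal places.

0.9500

(1) 0.55904 × 0.86953 × 1.9544 = 0.95004
(2) 0.48494 × 0.68267 × 2.3004 = 0.76156
Highest is cycle (1) at 0.9500 (≤1, no arbitrage).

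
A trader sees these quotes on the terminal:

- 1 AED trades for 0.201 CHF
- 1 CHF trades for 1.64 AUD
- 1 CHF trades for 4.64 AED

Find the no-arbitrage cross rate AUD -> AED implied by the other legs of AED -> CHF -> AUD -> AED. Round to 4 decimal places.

Known legs of the cycle: 0.201 × 1.64 = 0.32964
For no arbitrage the full-cycle product must be 1, so the missing rate is 1 / 0.32964 ≈ 3.033612.

3.0336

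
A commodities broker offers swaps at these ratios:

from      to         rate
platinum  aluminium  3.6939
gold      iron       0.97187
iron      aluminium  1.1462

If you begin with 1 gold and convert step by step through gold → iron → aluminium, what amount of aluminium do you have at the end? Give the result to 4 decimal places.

1 gold × 0.97187 = 0.97187 iron
0.97187 iron × 1.1462 = 1.113957394 aluminium

1.1140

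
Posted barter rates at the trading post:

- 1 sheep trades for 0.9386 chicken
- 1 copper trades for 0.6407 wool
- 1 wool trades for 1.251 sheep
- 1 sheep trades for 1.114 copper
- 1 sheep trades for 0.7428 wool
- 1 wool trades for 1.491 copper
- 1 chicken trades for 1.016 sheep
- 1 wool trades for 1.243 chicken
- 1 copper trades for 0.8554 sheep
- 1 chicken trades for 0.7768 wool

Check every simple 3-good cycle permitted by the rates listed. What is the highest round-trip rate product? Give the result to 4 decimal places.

copper→sheep→wool→copper: 0.8554 × 0.7428 × 1.491 = 0.94737
wool→chicken→sheep→wool: 1.243 × 1.016 × 0.7428 = 0.93807
wool→sheep→chicken→wool: 1.251 × 0.9386 × 0.7768 = 0.91211
copper→wool→sheep→copper: 0.6407 × 1.251 × 1.114 = 0.89289
Maximum is copper→sheep→wool→copper at 0.9474; no arbitrage — every cycle loses value.

0.9474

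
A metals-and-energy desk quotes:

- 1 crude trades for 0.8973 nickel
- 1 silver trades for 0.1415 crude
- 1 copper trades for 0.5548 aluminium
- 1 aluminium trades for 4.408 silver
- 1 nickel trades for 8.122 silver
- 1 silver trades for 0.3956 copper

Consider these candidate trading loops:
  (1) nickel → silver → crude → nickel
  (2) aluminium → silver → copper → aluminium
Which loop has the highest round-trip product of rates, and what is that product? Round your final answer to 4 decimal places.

(1) 8.122 × 0.1415 × 0.8973 = 1.03123
(2) 4.408 × 0.3956 × 0.5548 = 0.96746
Highest is cycle (1) at 1.0312 (>1, arbitrage).

1.0312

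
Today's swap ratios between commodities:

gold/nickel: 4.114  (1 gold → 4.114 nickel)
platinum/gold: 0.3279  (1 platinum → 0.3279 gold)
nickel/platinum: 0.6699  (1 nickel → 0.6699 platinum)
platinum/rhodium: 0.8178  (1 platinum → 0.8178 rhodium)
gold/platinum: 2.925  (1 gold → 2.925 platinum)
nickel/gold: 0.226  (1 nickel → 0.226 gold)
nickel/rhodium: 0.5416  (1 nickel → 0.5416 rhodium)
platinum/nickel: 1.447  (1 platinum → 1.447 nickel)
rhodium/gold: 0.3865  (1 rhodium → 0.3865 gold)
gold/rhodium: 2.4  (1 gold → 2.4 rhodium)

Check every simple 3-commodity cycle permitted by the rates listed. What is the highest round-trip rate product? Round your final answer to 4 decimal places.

0.9565

gold→platinum→nickel→gold: 2.925 × 1.447 × 0.226 = 0.95654
rhodium→gold→platinum→rhodium: 0.3865 × 2.925 × 0.8178 = 0.92453
gold→nickel→platinum→gold: 4.114 × 0.6699 × 0.3279 = 0.90368
rhodium→gold→nickel→rhodium: 0.3865 × 4.114 × 0.5416 = 0.86118
Maximum is gold→platinum→nickel→gold at 0.9565; no arbitrage — every cycle loses value.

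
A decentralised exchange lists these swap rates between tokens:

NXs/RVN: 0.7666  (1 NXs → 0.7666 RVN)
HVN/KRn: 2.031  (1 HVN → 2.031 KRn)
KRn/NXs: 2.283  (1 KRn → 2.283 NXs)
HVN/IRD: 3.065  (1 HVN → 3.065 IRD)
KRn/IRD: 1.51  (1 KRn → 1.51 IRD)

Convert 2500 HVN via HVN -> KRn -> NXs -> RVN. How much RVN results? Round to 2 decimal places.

8886.38

2500 HVN × 2.031 = 5077.5 KRn
5077.5 KRn × 2.283 = 11591.9325 NXs
11591.9325 NXs × 0.7666 = 8886.3754545 RVN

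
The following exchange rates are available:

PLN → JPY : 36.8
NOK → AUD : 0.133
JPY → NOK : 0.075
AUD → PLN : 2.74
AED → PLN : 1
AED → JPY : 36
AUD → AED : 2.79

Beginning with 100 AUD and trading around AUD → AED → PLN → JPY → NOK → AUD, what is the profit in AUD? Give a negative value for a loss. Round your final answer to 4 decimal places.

2.4153

100 AUD × 2.79 = 279 AED
279 AED × 1 = 279 PLN
279 PLN × 36.8 = 10267.2 JPY
10267.2 JPY × 0.075 = 770.04 NOK
770.04 NOK × 0.133 = 102.41532 AUD
Net change: 102.41532 − 100 = 2.41532 AUD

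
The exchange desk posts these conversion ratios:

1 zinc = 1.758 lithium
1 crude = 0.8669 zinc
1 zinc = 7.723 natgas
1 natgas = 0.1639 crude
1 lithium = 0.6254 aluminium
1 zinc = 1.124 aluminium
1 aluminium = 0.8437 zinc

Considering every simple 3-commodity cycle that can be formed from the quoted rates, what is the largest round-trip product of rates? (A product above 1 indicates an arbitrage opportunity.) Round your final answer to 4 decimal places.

crude→zinc→natgas→crude: 0.8669 × 7.723 × 0.1639 = 1.09732
zinc→lithium→aluminium→zinc: 1.758 × 0.6254 × 0.8437 = 0.92761
Maximum is crude→zinc→natgas→crude at 1.0973; arbitrage exists.

1.0973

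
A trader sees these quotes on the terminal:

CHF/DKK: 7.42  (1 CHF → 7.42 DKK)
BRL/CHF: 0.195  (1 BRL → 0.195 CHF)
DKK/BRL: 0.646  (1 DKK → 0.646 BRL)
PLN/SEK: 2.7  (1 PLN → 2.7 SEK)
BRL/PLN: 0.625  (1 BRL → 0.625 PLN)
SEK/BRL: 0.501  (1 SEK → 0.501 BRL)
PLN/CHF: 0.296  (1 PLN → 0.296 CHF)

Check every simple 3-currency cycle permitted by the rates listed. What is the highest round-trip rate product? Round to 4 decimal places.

0.9347

CHF→DKK→BRL→CHF: 7.42 × 0.646 × 0.195 = 0.93470
SEK→BRL→PLN→SEK: 0.501 × 0.625 × 2.7 = 0.84544
Maximum is CHF→DKK→BRL→CHF at 0.9347; no arbitrage — every cycle loses value.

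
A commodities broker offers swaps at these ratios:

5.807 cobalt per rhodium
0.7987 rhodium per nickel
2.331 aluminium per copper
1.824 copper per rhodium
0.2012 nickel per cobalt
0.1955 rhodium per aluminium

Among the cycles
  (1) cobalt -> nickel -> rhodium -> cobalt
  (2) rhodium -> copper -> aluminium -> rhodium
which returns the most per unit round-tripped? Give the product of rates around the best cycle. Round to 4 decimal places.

0.9332

(1) 0.2012 × 0.7987 × 5.807 = 0.93318
(2) 1.824 × 2.331 × 0.1955 = 0.83122
Highest is cycle (1) at 0.9332 (≤1, no arbitrage).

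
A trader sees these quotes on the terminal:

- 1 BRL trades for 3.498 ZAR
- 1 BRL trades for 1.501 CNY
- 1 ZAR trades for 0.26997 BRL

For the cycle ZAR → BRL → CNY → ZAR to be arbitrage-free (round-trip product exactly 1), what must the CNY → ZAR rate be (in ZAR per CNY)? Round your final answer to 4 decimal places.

Known legs of the cycle: 0.26997 × 1.501 = 0.40522497
For no arbitrage the full-cycle product must be 1, so the missing rate is 1 / 0.40522497 ≈ 2.467765.

2.4678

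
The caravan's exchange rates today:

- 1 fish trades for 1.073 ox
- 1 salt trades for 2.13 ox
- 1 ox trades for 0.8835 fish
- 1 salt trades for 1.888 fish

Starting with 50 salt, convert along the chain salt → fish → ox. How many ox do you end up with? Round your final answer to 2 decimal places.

50 salt × 1.888 = 94.4 fish
94.4 fish × 1.073 = 101.2912 ox

101.29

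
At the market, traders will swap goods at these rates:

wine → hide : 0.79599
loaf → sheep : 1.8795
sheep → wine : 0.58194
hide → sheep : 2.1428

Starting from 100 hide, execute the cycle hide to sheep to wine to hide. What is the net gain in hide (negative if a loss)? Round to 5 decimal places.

100 hide × 2.1428 = 214.28 sheep
214.28 sheep × 0.58194 = 124.6981032 wine
124.6981032 wine × 0.79599 = 99.258443166168 hide
Net change: 99.258443166168 − 100 = -0.741556833832 hide

-0.74156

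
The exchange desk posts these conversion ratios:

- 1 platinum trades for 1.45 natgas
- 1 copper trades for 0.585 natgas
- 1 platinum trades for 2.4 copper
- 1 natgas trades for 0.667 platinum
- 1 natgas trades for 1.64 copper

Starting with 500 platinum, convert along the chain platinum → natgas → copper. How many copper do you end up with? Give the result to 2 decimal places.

1189.00

500 platinum × 1.45 = 725 natgas
725 natgas × 1.64 = 1189 copper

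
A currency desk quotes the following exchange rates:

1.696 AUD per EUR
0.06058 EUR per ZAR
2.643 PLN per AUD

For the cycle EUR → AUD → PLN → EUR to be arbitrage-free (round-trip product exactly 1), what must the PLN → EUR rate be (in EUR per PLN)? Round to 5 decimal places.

Known legs of the cycle: 1.696 × 2.643 = 4.482528
For no arbitrage the full-cycle product must be 1, so the missing rate is 1 / 4.482528 ≈ 0.2230884.

0.22309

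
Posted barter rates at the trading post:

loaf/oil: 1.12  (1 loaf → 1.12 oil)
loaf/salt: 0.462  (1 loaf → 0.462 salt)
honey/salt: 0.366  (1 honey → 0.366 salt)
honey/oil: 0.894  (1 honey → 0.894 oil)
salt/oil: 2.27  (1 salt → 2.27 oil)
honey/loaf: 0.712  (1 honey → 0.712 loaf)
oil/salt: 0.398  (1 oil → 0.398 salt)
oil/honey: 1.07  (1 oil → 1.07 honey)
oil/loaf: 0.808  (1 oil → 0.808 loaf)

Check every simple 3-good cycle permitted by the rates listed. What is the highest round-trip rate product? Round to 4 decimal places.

honey→salt→oil→honey: 0.366 × 2.27 × 1.07 = 0.88898
honey→loaf→oil→honey: 0.712 × 1.12 × 1.07 = 0.85326
loaf→salt→oil→loaf: 0.462 × 2.27 × 0.808 = 0.84738
Maximum is honey→salt→oil→honey at 0.8890; no arbitrage — every cycle loses value.

0.8890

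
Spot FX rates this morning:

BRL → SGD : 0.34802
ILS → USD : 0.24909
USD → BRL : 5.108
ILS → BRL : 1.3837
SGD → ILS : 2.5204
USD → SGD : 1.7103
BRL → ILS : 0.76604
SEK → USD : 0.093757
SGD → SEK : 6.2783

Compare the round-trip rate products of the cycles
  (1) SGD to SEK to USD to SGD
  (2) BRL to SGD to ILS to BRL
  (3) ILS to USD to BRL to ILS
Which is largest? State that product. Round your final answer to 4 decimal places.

1.2137

(1) 6.2783 × 0.093757 × 1.7103 = 1.00674
(2) 0.34802 × 2.5204 × 1.3837 = 1.21371
(3) 0.24909 × 5.108 × 0.76604 = 0.97467
Highest is cycle (2) at 1.2137 (>1, arbitrage).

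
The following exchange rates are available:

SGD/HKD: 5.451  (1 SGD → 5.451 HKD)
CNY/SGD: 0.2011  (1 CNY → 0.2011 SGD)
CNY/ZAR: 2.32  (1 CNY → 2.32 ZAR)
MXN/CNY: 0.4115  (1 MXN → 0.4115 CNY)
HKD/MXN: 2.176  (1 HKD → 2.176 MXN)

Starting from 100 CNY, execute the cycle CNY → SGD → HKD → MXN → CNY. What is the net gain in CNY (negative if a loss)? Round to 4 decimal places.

100 CNY × 0.2011 = 20.11 SGD
20.11 SGD × 5.451 = 109.61961 HKD
109.61961 HKD × 2.176 = 238.53227136 MXN
238.53227136 MXN × 0.4115 = 98.15602966464 CNY
Net change: 98.15602966464 − 100 = -1.84397033536 CNY

-1.8440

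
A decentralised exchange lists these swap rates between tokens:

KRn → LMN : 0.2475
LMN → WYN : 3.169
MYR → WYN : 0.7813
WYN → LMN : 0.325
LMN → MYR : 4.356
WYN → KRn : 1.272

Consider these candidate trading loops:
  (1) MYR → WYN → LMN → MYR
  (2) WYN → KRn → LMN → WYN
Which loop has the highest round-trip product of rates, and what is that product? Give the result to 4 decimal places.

1.1061

(1) 0.7813 × 0.325 × 4.356 = 1.10609
(2) 1.272 × 0.2475 × 3.169 = 0.99766
Highest is cycle (1) at 1.1061 (>1, arbitrage).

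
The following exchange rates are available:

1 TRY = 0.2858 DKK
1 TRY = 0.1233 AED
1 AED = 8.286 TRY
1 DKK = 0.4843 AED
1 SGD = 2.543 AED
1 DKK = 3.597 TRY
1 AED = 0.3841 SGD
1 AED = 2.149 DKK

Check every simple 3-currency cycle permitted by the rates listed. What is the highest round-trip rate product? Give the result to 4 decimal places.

1.1469

AED→TRY→DKK→AED: 8.286 × 0.2858 × 0.4843 = 1.14689
AED→DKK→TRY→AED: 2.149 × 3.597 × 0.1233 = 0.95310
Maximum is AED→TRY→DKK→AED at 1.1469; arbitrage exists.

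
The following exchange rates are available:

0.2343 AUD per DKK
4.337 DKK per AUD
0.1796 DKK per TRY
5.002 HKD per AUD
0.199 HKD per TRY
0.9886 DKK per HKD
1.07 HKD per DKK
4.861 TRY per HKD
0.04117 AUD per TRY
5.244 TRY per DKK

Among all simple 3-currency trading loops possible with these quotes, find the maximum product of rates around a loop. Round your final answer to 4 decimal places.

DKK→AUD→HKD→DKK: 0.2343 × 5.002 × 0.9886 = 1.15861
DKK→TRY→HKD→DKK: 5.244 × 0.199 × 0.9886 = 1.03166
HKD→TRY→AUD→HKD: 4.861 × 0.04117 × 5.002 = 1.00104
DKK→TRY→AUD→DKK: 5.244 × 0.04117 × 4.337 = 0.93634
DKK→HKD→TRY→DKK: 1.07 × 4.861 × 0.1796 = 0.93415
Maximum is DKK→AUD→HKD→DKK at 1.1586; arbitrage exists.

1.1586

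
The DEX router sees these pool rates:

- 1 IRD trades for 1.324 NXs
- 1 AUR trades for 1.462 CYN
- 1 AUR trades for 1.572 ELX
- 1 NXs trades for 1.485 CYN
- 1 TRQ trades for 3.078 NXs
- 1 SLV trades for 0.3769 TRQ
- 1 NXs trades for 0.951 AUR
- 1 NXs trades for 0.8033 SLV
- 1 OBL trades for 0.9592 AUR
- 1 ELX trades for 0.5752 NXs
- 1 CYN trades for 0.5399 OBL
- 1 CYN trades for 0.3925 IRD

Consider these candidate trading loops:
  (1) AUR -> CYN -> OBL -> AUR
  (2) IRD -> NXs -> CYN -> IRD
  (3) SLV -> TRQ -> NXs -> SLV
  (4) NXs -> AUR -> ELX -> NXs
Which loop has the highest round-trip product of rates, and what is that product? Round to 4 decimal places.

0.9319

(1) 1.462 × 0.5399 × 0.9592 = 0.75713
(2) 1.324 × 1.485 × 0.3925 = 0.77171
(3) 0.3769 × 3.078 × 0.8033 = 0.93191
(4) 0.951 × 1.572 × 0.5752 = 0.85991
Highest is cycle (3) at 0.9319 (≤1, no arbitrage).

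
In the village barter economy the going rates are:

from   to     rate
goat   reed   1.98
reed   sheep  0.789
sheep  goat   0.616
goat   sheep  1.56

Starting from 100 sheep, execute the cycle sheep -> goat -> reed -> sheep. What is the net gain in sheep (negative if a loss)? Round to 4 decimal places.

-3.7672

100 sheep × 0.616 = 61.6 goat
61.6 goat × 1.98 = 121.968 reed
121.968 reed × 0.789 = 96.232752 sheep
Net change: 96.232752 − 100 = -3.767248 sheep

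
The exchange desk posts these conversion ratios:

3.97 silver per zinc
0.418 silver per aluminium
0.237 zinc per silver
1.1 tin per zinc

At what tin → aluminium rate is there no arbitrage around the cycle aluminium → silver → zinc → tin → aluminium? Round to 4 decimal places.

Known legs of the cycle: 0.418 × 0.237 × 1.1 = 0.1089726
For no arbitrage the full-cycle product must be 1, so the missing rate is 1 / 0.1089726 ≈ 9.176619.

9.1766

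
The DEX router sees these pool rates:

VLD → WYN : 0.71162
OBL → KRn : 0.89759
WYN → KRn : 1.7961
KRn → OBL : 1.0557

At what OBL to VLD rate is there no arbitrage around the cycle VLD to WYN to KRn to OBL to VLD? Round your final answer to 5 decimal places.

Known legs of the cycle: 0.71162 × 1.7961 × 1.0557 = 1.3493331179874
For no arbitrage the full-cycle product must be 1, so the missing rate is 1 / 1.3493331179874 ≈ 0.7411068.

0.74111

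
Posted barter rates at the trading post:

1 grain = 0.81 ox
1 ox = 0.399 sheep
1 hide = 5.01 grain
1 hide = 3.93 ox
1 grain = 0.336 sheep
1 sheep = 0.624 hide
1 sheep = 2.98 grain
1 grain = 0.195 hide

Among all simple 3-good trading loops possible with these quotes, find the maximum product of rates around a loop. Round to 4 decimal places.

grain→sheep→hide→grain: 0.336 × 0.624 × 5.01 = 1.05042
sheep→hide→ox→sheep: 0.624 × 3.93 × 0.399 = 0.97848
grain→ox→sheep→grain: 0.81 × 0.399 × 2.98 = 0.96311
Maximum is grain→sheep→hide→grain at 1.0504; arbitrage exists.

1.0504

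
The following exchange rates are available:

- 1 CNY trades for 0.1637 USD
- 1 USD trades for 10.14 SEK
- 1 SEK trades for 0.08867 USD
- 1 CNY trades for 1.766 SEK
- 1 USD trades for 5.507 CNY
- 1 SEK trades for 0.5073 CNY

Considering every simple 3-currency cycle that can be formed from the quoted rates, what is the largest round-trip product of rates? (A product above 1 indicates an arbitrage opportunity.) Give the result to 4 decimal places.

0.8623

USD→CNY→SEK→USD: 5.507 × 1.766 × 0.08867 = 0.86235
USD→SEK→CNY→USD: 10.14 × 0.5073 × 0.1637 = 0.84208
Maximum is USD→CNY→SEK→USD at 0.8623; no arbitrage — every cycle loses value.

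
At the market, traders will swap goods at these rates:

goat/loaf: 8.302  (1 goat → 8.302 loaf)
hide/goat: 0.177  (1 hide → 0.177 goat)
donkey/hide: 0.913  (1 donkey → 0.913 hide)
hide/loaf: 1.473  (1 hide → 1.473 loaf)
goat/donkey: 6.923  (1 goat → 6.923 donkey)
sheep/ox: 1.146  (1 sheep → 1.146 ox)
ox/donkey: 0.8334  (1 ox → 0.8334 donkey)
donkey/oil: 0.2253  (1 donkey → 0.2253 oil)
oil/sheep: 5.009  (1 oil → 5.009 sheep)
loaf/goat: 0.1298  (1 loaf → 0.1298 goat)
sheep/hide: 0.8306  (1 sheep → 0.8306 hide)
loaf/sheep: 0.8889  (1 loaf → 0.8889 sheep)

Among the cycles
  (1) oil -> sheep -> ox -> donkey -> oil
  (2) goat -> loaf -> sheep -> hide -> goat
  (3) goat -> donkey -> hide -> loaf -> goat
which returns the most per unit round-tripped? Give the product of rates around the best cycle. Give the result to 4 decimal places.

1.2085

(1) 5.009 × 1.146 × 0.8334 × 0.2253 = 1.07783
(2) 8.302 × 0.8889 × 0.8306 × 0.177 = 1.08493
(3) 6.923 × 0.913 × 1.473 × 0.1298 = 1.20849
Highest is cycle (3) at 1.2085 (>1, arbitrage).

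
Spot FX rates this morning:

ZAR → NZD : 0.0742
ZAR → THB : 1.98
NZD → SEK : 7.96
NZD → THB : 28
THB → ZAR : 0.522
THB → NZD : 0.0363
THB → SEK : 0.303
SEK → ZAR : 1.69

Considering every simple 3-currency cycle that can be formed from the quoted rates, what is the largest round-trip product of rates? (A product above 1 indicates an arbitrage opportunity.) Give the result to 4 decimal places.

THB→ZAR→NZD→THB: 0.522 × 0.0742 × 28 = 1.08451
SEK→ZAR→THB→SEK: 1.69 × 1.98 × 0.303 = 1.01390
SEK→ZAR→NZD→SEK: 1.69 × 0.0742 × 7.96 = 0.99817
Maximum is THB→ZAR→NZD→THB at 1.0845; arbitrage exists.

1.0845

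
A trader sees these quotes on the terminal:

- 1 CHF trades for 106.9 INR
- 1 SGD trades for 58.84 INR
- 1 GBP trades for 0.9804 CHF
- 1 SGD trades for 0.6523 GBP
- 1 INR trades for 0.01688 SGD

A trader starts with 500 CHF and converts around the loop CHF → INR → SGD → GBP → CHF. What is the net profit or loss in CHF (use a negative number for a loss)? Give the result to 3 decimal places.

76.993

500 CHF × 106.9 = 53450 INR
53450 INR × 0.01688 = 902.236 SGD
902.236 SGD × 0.6523 = 588.5285428 GBP
588.5285428 GBP × 0.9804 = 576.99338336112 CHF
Net change: 576.99338336112 − 500 = 76.99338336112 CHF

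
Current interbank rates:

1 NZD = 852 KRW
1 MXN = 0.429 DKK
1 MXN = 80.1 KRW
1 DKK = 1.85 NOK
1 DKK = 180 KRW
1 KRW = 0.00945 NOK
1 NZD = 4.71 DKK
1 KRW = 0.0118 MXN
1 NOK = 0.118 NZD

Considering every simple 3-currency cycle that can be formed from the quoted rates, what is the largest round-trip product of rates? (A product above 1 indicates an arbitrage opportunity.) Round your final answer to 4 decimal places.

1.0282

NZD→DKK→NOK→NZD: 4.71 × 1.85 × 0.118 = 1.02819
NZD→KRW→NOK→NZD: 852 × 0.00945 × 0.118 = 0.95007
MXN→DKK→KRW→MXN: 0.429 × 180 × 0.0118 = 0.91120
Maximum is NZD→DKK→NOK→NZD at 1.0282; arbitrage exists.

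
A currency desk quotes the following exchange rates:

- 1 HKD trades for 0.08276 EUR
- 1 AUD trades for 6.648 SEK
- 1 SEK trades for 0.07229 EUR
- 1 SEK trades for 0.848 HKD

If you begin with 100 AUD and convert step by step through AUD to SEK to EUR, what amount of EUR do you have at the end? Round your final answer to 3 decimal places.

48.058

100 AUD × 6.648 = 664.8 SEK
664.8 SEK × 0.07229 = 48.058392 EUR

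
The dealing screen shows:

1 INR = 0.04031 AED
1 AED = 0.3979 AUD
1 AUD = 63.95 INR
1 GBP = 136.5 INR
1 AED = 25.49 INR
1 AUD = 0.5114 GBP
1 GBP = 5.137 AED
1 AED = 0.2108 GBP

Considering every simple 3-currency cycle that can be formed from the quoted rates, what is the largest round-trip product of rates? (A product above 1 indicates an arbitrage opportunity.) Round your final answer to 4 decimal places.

1.1599

AED→GBP→INR→AED: 0.2108 × 136.5 × 0.04031 = 1.15989
AUD→GBP→AED→AUD: 0.5114 × 5.137 × 0.3979 = 1.04531
AUD→INR→AED→AUD: 63.95 × 0.04031 × 0.3979 = 1.02572
Maximum is AED→GBP→INR→AED at 1.1599; arbitrage exists.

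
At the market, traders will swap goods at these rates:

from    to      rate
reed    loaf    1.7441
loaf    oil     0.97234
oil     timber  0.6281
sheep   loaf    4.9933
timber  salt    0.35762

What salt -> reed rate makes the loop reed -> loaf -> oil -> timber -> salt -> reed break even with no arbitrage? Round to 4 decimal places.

2.6252

Known legs of the cycle: 1.7441 × 0.97234 × 0.6281 × 0.35762 = 0.380925570289173668
For no arbitrage the full-cycle product must be 1, so the missing rate is 1 / 0.380925570289173668 ≈ 2.625185.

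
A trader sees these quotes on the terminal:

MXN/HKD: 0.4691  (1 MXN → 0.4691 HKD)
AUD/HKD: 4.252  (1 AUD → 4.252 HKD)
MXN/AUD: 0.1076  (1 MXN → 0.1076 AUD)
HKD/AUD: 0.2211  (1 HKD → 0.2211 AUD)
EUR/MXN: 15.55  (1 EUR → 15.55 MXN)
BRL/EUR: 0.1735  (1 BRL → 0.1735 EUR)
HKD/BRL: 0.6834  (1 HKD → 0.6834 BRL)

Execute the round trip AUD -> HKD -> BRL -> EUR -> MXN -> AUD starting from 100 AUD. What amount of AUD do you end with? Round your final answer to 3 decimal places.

84.355

100 AUD × 4.252 = 425.2 HKD
425.2 HKD × 0.6834 = 290.58168 BRL
290.58168 BRL × 0.1735 = 50.41592148 EUR
50.41592148 EUR × 15.55 = 783.967579014 MXN
783.967579014 MXN × 0.1076 = 84.3549115019064 AUD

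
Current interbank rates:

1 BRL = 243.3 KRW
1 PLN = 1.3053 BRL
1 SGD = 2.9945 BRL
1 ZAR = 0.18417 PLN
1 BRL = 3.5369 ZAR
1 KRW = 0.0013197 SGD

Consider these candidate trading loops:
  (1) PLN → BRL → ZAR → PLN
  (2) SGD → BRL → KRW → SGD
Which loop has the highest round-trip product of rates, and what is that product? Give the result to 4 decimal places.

0.9615

(1) 1.3053 × 3.5369 × 0.18417 = 0.85026
(2) 2.9945 × 243.3 × 0.0013197 = 0.96148
Highest is cycle (2) at 0.9615 (≤1, no arbitrage).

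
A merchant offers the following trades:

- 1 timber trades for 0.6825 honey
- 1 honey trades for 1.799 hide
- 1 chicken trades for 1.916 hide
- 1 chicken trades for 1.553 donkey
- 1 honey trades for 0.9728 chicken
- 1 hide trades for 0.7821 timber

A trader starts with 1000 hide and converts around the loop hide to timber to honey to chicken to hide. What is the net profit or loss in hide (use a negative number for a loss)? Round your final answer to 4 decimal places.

-5.0895

1000 hide × 0.7821 = 782.1 timber
782.1 timber × 0.6825 = 533.78325 honey
533.78325 honey × 0.9728 = 519.2643456 chicken
519.2643456 chicken × 1.916 = 994.9104861696 hide
Net change: 994.9104861696 − 1000 = -5.0895138304 hide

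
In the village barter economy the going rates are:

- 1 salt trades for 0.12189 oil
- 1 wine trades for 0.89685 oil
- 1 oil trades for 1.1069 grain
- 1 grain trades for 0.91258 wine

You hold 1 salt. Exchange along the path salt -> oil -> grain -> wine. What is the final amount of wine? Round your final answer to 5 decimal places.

1 salt × 0.12189 = 0.12189 oil
0.12189 oil × 1.1069 = 0.134920041 grain
0.134920041 grain × 0.91258 = 0.12312533101578 wine

0.12313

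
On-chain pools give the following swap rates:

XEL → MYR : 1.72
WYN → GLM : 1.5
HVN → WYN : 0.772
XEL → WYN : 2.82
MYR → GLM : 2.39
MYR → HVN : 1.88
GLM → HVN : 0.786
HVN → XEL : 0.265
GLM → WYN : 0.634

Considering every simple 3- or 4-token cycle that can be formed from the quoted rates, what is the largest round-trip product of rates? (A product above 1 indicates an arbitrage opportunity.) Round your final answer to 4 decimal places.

0.9102

WYN→GLM→HVN→WYN: 1.5 × 0.786 × 0.772 = 0.91019
WYN→GLM→HVN→XEL→WYN: 1.5 × 0.786 × 0.265 × 2.82 = 0.88107
MYR→HVN→XEL→MYR: 1.88 × 0.265 × 1.72 = 0.85690
MYR→GLM→HVN→XEL→MYR: 2.39 × 0.786 × 0.265 × 1.72 = 0.85624
Maximum is WYN→GLM→HVN→WYN at 0.9102; no arbitrage — every cycle loses value.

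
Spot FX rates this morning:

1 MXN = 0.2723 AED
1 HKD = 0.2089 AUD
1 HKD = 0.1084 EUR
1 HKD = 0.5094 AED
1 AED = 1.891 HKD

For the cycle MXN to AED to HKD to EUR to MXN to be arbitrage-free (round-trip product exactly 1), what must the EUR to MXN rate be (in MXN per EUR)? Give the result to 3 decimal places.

Known legs of the cycle: 0.2723 × 1.891 × 0.1084 = 0.05581725212
For no arbitrage the full-cycle product must be 1, so the missing rate is 1 / 0.05581725212 ≈ 17.91561.

17.916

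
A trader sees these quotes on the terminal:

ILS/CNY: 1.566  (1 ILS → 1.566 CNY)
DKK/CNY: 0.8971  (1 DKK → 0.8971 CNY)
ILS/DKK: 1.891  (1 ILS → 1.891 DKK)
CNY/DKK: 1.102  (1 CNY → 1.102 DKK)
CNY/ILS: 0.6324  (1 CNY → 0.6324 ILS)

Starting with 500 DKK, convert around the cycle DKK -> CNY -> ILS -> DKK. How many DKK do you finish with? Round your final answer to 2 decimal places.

536.41

500 DKK × 0.8971 = 448.55 CNY
448.55 CNY × 0.6324 = 283.66302 ILS
283.66302 ILS × 1.891 = 536.40677082 DKK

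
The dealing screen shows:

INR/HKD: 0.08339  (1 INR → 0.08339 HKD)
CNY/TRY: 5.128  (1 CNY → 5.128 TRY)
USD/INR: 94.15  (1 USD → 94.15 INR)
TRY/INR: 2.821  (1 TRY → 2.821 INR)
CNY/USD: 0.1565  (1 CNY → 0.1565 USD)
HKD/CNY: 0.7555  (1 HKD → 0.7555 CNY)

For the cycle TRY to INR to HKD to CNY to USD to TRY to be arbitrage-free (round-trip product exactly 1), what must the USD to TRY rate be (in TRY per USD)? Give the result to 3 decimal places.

35.953

Known legs of the cycle: 2.821 × 0.08339 × 0.7555 × 0.1565 = 0.0278141550020425
For no arbitrage the full-cycle product must be 1, so the missing rate is 1 / 0.0278141550020425 ≈ 35.95292.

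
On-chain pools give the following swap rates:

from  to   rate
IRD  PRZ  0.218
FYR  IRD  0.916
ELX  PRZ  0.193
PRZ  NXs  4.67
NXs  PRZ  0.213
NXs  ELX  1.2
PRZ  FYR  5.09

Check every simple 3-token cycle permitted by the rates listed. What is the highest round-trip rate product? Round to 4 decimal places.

ELX→PRZ→NXs→ELX: 0.193 × 4.67 × 1.2 = 1.08157
IRD→PRZ→FYR→IRD: 0.218 × 5.09 × 0.916 = 1.01641
Maximum is ELX→PRZ→NXs→ELX at 1.0816; arbitrage exists.

1.0816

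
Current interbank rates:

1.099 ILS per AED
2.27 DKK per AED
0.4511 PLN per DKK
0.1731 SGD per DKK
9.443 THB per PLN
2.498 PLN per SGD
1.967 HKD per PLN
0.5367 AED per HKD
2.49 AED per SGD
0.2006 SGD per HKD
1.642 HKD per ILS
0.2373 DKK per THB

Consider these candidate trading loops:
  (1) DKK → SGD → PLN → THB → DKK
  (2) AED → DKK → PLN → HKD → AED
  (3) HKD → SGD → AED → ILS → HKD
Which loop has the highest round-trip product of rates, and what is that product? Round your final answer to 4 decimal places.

1.0810

(1) 0.1731 × 2.498 × 9.443 × 0.2373 = 0.96894
(2) 2.27 × 0.4511 × 1.967 × 0.5367 = 1.08102
(3) 0.2006 × 2.49 × 1.099 × 1.642 = 0.90137
Highest is cycle (2) at 1.0810 (>1, arbitrage).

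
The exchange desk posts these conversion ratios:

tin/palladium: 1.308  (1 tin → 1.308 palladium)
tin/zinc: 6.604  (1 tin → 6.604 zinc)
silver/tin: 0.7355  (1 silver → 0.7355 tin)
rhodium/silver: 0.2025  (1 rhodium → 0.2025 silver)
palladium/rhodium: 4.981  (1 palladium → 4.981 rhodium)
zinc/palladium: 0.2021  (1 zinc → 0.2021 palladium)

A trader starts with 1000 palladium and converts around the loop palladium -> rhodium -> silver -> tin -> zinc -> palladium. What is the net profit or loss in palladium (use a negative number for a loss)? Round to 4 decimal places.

-9.8577

1000 palladium × 4.981 = 4981 rhodium
4981 rhodium × 0.2025 = 1008.6525 silver
1008.6525 silver × 0.7355 = 741.86391375 tin
741.86391375 tin × 6.604 = 4899.269286405 zinc
4899.269286405 zinc × 0.2021 = 990.1423227824505 palladium
Net change: 990.1423227824505 − 1000 = -9.8576772175495 palladium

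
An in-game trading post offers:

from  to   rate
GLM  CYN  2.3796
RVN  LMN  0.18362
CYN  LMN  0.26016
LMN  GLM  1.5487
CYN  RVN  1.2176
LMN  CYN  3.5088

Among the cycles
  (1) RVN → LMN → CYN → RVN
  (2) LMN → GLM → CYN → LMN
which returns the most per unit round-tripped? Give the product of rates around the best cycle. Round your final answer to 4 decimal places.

0.9588

(1) 0.18362 × 3.5088 × 1.2176 = 0.78448
(2) 1.5487 × 2.3796 × 0.26016 = 0.95876
Highest is cycle (2) at 0.9588 (≤1, no arbitrage).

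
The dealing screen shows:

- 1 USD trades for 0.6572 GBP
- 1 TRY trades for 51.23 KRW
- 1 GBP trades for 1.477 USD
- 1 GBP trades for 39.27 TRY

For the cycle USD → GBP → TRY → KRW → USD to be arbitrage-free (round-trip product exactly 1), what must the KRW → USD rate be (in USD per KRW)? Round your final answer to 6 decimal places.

Known legs of the cycle: 0.6572 × 39.27 × 51.23 = 1322.15634012
For no arbitrage the full-cycle product must be 1, so the missing rate is 1 / 1322.15634012 ≈ 0.00075634.

0.000756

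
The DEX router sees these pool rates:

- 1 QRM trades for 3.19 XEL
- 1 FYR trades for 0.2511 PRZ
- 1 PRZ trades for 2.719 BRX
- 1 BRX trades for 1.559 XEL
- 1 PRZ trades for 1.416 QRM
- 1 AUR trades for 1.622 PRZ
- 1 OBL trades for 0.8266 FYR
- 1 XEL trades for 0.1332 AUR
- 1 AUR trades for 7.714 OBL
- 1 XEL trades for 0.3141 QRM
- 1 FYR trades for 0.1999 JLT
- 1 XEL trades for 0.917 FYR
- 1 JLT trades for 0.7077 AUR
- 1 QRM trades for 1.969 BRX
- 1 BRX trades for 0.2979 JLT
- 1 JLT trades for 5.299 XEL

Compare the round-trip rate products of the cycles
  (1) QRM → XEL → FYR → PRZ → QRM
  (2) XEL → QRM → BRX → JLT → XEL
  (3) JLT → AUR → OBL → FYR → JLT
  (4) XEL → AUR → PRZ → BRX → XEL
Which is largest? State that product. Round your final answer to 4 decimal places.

(1) 3.19 × 0.917 × 0.2511 × 1.416 = 1.04009
(2) 0.3141 × 1.969 × 0.2979 × 5.299 = 0.97629
(3) 0.7077 × 7.714 × 0.8266 × 0.1999 = 0.90206
(4) 0.1332 × 1.622 × 2.719 × 1.559 = 0.91582
Highest is cycle (1) at 1.0401 (>1, arbitrage).

1.0401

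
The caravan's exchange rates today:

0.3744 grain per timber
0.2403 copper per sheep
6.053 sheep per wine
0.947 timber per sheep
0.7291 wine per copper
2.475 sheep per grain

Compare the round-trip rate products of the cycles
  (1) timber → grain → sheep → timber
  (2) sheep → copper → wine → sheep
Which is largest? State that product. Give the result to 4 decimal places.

(1) 0.3744 × 2.475 × 0.947 = 0.87753
(2) 0.2403 × 0.7291 × 6.053 = 1.06050
Highest is cycle (2) at 1.0605 (>1, arbitrage).

1.0605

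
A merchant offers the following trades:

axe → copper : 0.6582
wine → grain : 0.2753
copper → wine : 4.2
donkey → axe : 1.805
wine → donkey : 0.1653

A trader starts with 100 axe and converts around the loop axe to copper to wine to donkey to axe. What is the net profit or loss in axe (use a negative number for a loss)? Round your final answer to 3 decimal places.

-17.518

100 axe × 0.6582 = 65.82 copper
65.82 copper × 4.2 = 276.444 wine
276.444 wine × 0.1653 = 45.6961932 donkey
45.6961932 donkey × 1.805 = 82.481628726 axe
Net change: 82.481628726 − 100 = -17.518371274 axe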